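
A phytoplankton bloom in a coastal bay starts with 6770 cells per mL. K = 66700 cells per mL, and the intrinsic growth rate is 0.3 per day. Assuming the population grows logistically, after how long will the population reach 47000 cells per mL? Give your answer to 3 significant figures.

10.2 days

A = (K − N₀)/N₀ = (66700 − 6770)/6770 = 8.8523.
Solve 66700/(1 + 8.8523·e^(−0.3t)) = 47000: 1 + 8.8523·e^(−0.3t) = 1.4191, so e^(−0.3t) = 0.0473492.
−0.3·t = ln(0.0473492) = -3.0502, so t = 3.0502/0.3 = 10.167.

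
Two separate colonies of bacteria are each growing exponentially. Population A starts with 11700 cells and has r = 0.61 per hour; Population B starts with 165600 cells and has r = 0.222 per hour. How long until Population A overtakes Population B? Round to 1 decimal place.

Set 11700·e^(0.61t) = 165600·e^(0.222t).
e^((0.61 − 0.222)t) = 165600/11700 → e^(0.388·t) = 14.154.
0.388·t = ln(14.154) = 2.65, so t = 2.65/0.388 = 6.8299.

6.8 hours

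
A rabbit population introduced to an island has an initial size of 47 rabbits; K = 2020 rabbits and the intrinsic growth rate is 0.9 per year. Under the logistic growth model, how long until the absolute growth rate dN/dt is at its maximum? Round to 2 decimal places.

4.15 years

Logistic growth is fastest at N = K/2 = 1010.
A = (K − N₀)/N₀ = 41.979. Set K/(1 + A·e^(−rt)) = K/2 → A·e^(−rt) = 1.
e^(−0.9t) = 1/41.979 = 0.0238216, so t = ln(41.979)/0.9 = 3.7372/0.9 = 4.1524.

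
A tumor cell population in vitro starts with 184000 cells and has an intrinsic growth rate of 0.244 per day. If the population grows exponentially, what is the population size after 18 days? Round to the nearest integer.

N(t) = N₀·e^(rt) = 184000 × e^(0.244×18) = 184000 × e^4.392.
e^4.392 ≈ 80.802, so N ≈ 184000 × 80.802 = 1.486754×10^7.

14867542 cells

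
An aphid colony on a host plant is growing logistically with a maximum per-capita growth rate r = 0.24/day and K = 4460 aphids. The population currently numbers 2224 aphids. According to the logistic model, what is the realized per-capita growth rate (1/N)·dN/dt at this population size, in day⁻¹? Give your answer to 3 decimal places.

0.120 per day

(1/N)·dN/dt = r(1 − N/K) = 0.24 × (1 − 2224/4460).
= 0.24 × 0.50135 = 0.12032.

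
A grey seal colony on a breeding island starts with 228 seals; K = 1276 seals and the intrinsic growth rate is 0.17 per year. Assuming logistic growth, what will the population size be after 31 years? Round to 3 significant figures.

1250 seals

A = (K − N₀)/N₀ = (1276 − 228)/228 = 4.5965.
N(t) = K/(1 + A·e^(−rt)) = 1276/(1 + 4.5965×e^(−0.17×31)).
e^(−5.27) = 0.0051436; denominator = 1 + 4.5965×0.0051436 = 1.0236.
N = 1276/1.0236 = 1246.53.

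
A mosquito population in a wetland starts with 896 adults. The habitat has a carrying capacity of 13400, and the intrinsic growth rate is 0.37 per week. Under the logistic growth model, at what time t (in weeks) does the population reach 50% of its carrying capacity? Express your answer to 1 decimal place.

7.1 weeks

A = (K − N₀)/N₀ = (13400 − 896)/896 = 13.955.
Solve 13400/(1 + 13.955·e^(−0.37t)) = 6700: 1 + 13.955·e^(−0.37t) = 2, so e^(−0.37t) = 0.0716571.
−0.37·t = ln(0.0716571) = -2.6359, so t = 2.6359/0.37 = 7.124.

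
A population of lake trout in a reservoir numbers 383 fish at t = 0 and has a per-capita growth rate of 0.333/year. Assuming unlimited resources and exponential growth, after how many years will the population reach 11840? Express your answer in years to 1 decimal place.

10.3 years

Set N₀·e^(rt) = 11840: e^(0.333·t) = 11840/383 = 30.914.
0.333·t = ln(30.914) = 3.4312, so t = 3.4312/0.333 = 10.304.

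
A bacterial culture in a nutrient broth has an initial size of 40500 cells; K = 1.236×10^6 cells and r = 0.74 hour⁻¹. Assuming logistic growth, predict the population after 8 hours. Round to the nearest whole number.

1145226 cells

A = (K − N₀)/N₀ = (1.236×10^6 − 40500)/40500 = 29.519.
N(t) = K/(1 + A·e^(−rt)) = 1.236×10^6/(1 + 29.519×e^(−0.74×8)).
e^(−5.92) = 0.0026852; denominator = 1 + 29.519×0.0026852 = 1.0793.
N = 1.236×10^6/1.0793 = 1.145226×10^6.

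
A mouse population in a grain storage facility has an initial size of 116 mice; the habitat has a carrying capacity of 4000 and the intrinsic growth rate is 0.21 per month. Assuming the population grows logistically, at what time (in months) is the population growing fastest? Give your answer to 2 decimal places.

Logistic growth is fastest at N = K/2 = 2000.
A = (K − N₀)/N₀ = 33.483. Set K/(1 + A·e^(−rt)) = K/2 → A·e^(−rt) = 1.
e^(−0.21t) = 1/33.483 = 0.0298661, so t = ln(33.483)/0.21 = 3.511/0.21 = 16.719.

16.72 months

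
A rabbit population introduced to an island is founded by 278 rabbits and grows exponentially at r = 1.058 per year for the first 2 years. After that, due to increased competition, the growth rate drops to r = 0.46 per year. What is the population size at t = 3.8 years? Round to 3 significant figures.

Phase 1: N(2) = 278·e^(1.058×2) = 278·e^2.116 = 2306.81.
Phase 2 runs for 3.8 − 2 = 1.8 years at r = 0.46.
N(3.8) = 2306.81·e^(0.46×1.8) = 2306.81·e^0.828 = 5279.68.

5280 rabbits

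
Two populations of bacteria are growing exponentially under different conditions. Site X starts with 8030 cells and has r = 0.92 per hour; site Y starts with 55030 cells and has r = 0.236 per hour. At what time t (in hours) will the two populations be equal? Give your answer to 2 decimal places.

2.81 hours

Set 8030·e^(0.92t) = 55030·e^(0.236t).
e^((0.92 − 0.236)t) = 55030/8030 → e^(0.684·t) = 6.8531.
0.684·t = ln(6.8531) = 1.9247, so t = 1.9247/0.684 = 2.8139.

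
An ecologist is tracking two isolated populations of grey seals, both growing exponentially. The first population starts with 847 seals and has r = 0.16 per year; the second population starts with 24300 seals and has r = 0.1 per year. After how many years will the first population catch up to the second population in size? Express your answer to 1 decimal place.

Set 847·e^(0.16t) = 24300·e^(0.1t).
e^((0.16 − 0.1)t) = 24300/847 → e^(0.06·t) = 28.689.
0.06·t = ln(28.689) = 3.3565, so t = 3.3565/0.06 = 55.942.

55.9 years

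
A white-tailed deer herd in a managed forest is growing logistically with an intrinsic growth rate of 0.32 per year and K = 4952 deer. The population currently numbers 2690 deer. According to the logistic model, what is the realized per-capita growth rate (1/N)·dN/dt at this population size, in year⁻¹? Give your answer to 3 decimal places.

0.146 per year

(1/N)·dN/dt = r(1 − N/K) = 0.32 × (1 − 2690/4952).
= 0.32 × 0.45679 = 0.14617.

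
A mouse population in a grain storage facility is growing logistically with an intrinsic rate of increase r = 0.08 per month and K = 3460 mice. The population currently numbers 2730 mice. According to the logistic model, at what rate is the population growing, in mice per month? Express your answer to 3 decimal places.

46.079 mice per month

dN/dt = rN(1 − N/K) = 0.08 × 2730 × (1 − 2730/3460).
1 − 2730/3460 = 0.21098; dN/dt = 0.08 × 2730 × 0.21098 = 46.079.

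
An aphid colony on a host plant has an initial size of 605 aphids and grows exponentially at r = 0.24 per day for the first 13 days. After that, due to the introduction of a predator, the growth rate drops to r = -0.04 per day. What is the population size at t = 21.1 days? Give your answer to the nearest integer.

Phase 1: N(13) = 605·e^(0.24×13) = 605·e^3.12 = 13701.1.
Phase 2 runs for 21.1 − 13 = 8.1 days at r = -0.04.
N(21.1) = 13701.1·e^(-0.04×8.1) = 13701.1·e^-0.324 = 9909.29.

9909 aphids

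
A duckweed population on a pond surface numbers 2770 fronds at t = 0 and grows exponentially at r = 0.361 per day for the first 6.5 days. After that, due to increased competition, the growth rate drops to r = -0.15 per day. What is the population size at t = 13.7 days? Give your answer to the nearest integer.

Phase 1: N(6.5) = 2770·e^(0.361×6.5) = 2770·e^2.346 = 28943.5.
Phase 2 runs for 13.7 − 6.5 = 7.2 days at r = -0.15.
N(13.7) = 28943.5·e^(-0.15×7.2) = 28943.5·e^-1.08 = 9829.1.

9829 fronds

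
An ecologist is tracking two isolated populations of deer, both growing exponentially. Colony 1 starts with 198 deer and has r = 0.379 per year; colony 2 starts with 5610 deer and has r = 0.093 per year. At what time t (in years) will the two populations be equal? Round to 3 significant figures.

11.7 years

Set 198·e^(0.379t) = 5610·e^(0.093t).
e^((0.379 − 0.093)t) = 5610/198 → e^(0.286·t) = 28.333.
0.286·t = ln(28.333) = 3.344, so t = 3.344/0.286 = 11.692.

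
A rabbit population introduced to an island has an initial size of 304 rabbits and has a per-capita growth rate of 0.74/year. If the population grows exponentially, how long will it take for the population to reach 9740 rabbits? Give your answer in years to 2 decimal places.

4.69 years

Set N₀·e^(rt) = 9740: e^(0.74·t) = 9740/304 = 32.039.
0.74·t = ln(32.039) = 3.467, so t = 3.467/0.74 = 4.6851.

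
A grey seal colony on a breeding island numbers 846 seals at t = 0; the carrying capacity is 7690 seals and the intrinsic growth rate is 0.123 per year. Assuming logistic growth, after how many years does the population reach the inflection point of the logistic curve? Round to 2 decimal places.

17.00 years

Logistic growth is fastest at N = K/2 = 3845.
A = (K − N₀)/N₀ = 8.0898. Set K/(1 + A·e^(−rt)) = K/2 → A·e^(−rt) = 1.
e^(−0.123t) = 1/8.0898 = 0.123612, so t = ln(8.0898)/0.123 = 2.0906/0.123 = 16.997.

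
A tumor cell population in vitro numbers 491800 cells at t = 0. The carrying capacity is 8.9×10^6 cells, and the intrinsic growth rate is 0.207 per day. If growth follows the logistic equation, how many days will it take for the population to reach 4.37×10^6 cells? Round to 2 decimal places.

A = (K − N₀)/N₀ = (8.9×10^6 − 491800)/491800 = 17.097.
Solve 8.9×10^6/(1 + 17.097·e^(−0.207t)) = 4.37×10^6: 1 + 17.097·e^(−0.207t) = 2.0366, so e^(−0.207t) = 0.0606321.
−0.207·t = ln(0.0606321) = -2.8029, so t = 2.8029/0.207 = 13.541.

13.54 days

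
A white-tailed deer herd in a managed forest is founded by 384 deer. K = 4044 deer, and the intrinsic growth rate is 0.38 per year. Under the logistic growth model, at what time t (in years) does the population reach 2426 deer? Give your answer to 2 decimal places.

7.00 years

A = (K − N₀)/N₀ = (4044 − 384)/384 = 9.5312.
Solve 4044/(1 + 9.5312·e^(−0.38t)) = 2426: 1 + 9.5312·e^(−0.38t) = 1.6669, so e^(−0.38t) = 0.0699742.
−0.38·t = ln(0.0699742) = -2.6596, so t = 2.6596/0.38 = 6.999.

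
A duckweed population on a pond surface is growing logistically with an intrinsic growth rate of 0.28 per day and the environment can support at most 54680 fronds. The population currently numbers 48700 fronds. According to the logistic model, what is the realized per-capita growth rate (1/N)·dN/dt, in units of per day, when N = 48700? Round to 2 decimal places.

(1/N)·dN/dt = r(1 − N/K) = 0.28 × (1 − 48700/54680).
= 0.28 × 0.10936 = 0.030622.

0.03 per day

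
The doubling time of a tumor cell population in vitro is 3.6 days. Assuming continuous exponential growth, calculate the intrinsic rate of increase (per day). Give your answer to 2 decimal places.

0.19 per day

r = ln(2)/t_d = 0.6931/3.6 = 0.19254.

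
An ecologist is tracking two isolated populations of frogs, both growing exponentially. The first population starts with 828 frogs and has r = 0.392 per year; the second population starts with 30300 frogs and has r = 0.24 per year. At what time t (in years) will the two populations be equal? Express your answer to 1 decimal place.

23.7 years

Set 828·e^(0.392t) = 30300·e^(0.24t).
e^((0.392 − 0.24)t) = 30300/828 → e^(0.152·t) = 36.594.
0.152·t = ln(36.594) = 3.5999, so t = 3.5999/0.152 = 23.683.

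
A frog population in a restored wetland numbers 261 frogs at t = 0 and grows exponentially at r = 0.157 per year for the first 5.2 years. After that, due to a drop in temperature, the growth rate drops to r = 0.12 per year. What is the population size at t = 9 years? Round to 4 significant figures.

Phase 1: N(5.2) = 261·e^(0.157×5.2) = 261·e^0.8164 = 590.471.
Phase 2 runs for 9 − 5.2 = 3.8 years at r = 0.12.
N(9) = 590.471·e^(0.12×3.8) = 590.471·e^0.456 = 931.616.

931.6 frogs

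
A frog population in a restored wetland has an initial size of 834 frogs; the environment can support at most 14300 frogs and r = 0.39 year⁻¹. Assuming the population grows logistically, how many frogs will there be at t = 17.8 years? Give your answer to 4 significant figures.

A = (K − N₀)/N₀ = (14300 − 834)/834 = 16.146.
N(t) = K/(1 + A·e^(−rt)) = 14300/(1 + 16.146×e^(−0.39×17.8)).
e^(−6.942) = 0.00096633; denominator = 1 + 16.146×0.00096633 = 1.0156.
N = 14300/1.0156 = 14080.3.

14080 frogs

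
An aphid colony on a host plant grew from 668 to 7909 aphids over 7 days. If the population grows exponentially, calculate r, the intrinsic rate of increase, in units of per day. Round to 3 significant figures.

0.353 per day

From N(t) = N₀·e^(rt): e^(r·7) = 7909/668 = 11.84.
r·7 = ln(11.84) = 2.4715, so r = 2.4715/7 = 0.35307.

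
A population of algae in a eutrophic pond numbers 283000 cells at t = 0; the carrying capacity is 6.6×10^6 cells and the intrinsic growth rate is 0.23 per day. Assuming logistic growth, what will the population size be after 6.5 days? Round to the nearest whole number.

A = (K − N₀)/N₀ = (6.6×10^6 − 283000)/283000 = 22.322.
N(t) = K/(1 + A·e^(−rt)) = 6.6×10^6/(1 + 22.322×e^(−0.23×6.5)).
e^(−1.495) = 0.22425; denominator = 1 + 22.322×0.22425 = 6.0056.
N = 6.6×10^6/6.0056 = 1.098978×10^6.

1098978 cells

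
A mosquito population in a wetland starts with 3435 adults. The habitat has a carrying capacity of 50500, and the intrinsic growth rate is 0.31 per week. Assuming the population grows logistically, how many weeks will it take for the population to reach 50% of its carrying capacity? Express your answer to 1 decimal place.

8.4 weeks

A = (K − N₀)/N₀ = (50500 − 3435)/3435 = 13.702.
Solve 50500/(1 + 13.702·e^(−0.31t)) = 25250: 1 + 13.702·e^(−0.31t) = 2, so e^(−0.31t) = 0.0729842.
−0.31·t = ln(0.0729842) = -2.6175, so t = 2.6175/0.31 = 8.4436.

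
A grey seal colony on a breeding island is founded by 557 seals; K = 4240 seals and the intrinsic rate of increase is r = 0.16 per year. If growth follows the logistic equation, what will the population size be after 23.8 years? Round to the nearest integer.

3697 seals

A = (K − N₀)/N₀ = (4240 − 557)/557 = 6.6122.
N(t) = K/(1 + A·e^(−rt)) = 4240/(1 + 6.6122×e^(−0.16×23.8)).
e^(−3.808) = 0.022193; denominator = 1 + 6.6122×0.022193 = 1.1467.
N = 4240/1.1467 = 3697.43.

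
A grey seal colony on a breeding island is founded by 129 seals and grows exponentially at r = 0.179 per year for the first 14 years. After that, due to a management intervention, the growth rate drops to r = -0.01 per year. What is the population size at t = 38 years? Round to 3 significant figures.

1240 seals

Phase 1: N(14) = 129·e^(0.179×14) = 129·e^2.506 = 1581.
Phase 2 runs for 38 − 14 = 24 years at r = -0.01.
N(38) = 1581·e^(-0.01×24) = 1581·e^-0.24 = 1243.66.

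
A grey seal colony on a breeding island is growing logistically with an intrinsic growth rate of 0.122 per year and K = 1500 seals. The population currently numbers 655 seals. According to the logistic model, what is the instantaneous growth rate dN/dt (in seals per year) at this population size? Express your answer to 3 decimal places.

45.016 seals per year

dN/dt = rN(1 − N/K) = 0.122 × 655 × (1 − 655/1500).
1 − 655/1500 = 0.56333; dN/dt = 0.122 × 655 × 0.56333 = 45.016.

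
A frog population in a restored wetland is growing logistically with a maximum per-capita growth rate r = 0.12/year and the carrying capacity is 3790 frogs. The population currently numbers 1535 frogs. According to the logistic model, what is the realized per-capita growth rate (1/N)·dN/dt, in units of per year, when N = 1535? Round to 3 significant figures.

(1/N)·dN/dt = r(1 − N/K) = 0.12 × (1 − 1535/3790).
= 0.12 × 0.59499 = 0.071398.

0.0714 per year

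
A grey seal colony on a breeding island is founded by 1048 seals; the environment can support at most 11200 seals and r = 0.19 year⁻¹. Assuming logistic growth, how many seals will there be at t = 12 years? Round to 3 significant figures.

5630 seals

A = (K − N₀)/N₀ = (11200 − 1048)/1048 = 9.687.
N(t) = K/(1 + A·e^(−rt)) = 11200/(1 + 9.687×e^(−0.19×12)).
e^(−2.28) = 0.10228; denominator = 1 + 9.687×0.10228 = 1.9908.
N = 11200/1.9908 = 5625.8.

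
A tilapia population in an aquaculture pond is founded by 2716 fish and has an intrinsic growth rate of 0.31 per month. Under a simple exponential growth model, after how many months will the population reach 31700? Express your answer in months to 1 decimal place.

7.9 months

Set N₀·e^(rt) = 31700: e^(0.31·t) = 31700/2716 = 11.672.
0.31·t = ln(11.672) = 2.4572, so t = 2.4572/0.31 = 7.9263.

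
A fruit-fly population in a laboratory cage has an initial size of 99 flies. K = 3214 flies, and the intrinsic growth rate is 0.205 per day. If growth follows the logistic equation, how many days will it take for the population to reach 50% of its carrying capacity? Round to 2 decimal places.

A = (K − N₀)/N₀ = (3214 − 99)/99 = 31.465.
Solve 3214/(1 + 31.465·e^(−0.205t)) = 1607: 1 + 31.465·e^(−0.205t) = 2, so e^(−0.205t) = 0.0317817.
−0.205·t = ln(0.0317817) = -3.4489, so t = 3.4489/0.205 = 16.824.

16.82 days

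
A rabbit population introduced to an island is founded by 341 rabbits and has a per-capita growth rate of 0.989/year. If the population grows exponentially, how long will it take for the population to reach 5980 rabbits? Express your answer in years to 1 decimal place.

2.9 years

Set N₀·e^(rt) = 5980: e^(0.989·t) = 5980/341 = 17.537.
0.989·t = ln(17.537) = 2.8643, so t = 2.8643/0.989 = 2.8962.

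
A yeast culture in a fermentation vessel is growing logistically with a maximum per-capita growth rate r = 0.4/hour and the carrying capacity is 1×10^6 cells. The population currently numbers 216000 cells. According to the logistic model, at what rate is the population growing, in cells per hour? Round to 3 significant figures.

dN/dt = rN(1 − N/K) = 0.4 × 216000 × (1 − 216000/1×10^6).
1 − 216000/1×10^6 = 0.784; dN/dt = 0.4 × 216000 × 0.784 = 67738.

67700 cells per hour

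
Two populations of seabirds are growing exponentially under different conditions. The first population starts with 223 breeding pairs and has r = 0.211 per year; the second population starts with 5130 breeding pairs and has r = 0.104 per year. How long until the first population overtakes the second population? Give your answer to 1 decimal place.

Set 223·e^(0.211t) = 5130·e^(0.104t).
e^((0.211 − 0.104)t) = 5130/223 → e^(0.107·t) = 23.004.
0.107·t = ln(23.004) = 3.1357, so t = 3.1357/0.107 = 29.306.

29.3 years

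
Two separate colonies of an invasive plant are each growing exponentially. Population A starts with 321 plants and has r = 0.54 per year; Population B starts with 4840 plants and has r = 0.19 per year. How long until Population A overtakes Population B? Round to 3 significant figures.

Set 321·e^(0.54t) = 4840·e^(0.19t).
e^((0.54 − 0.19)t) = 4840/321 → e^(0.35·t) = 15.078.
0.35·t = ln(15.078) = 2.7132, so t = 2.7132/0.35 = 7.7521.

7.75 years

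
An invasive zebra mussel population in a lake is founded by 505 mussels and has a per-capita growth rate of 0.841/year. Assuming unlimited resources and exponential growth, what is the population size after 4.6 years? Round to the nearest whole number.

24177 mussels

N(t) = N₀·e^(rt) = 505 × e^(0.841×4.6) = 505 × e^3.869.
e^3.869 ≈ 47.875, so N ≈ 505 × 47.875 = 24177.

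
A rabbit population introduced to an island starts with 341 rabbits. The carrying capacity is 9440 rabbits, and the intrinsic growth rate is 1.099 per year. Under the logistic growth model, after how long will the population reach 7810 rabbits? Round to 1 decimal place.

A = (K − N₀)/N₀ = (9440 − 341)/341 = 26.683.
Solve 9440/(1 + 26.683·e^(−1.099t)) = 7810: 1 + 26.683·e^(−1.099t) = 1.2087, so e^(−1.099t) = 0.00782163.
−1.099·t = ln(0.00782163) = -4.8509, so t = 4.8509/1.099 = 4.4139.

4.4 years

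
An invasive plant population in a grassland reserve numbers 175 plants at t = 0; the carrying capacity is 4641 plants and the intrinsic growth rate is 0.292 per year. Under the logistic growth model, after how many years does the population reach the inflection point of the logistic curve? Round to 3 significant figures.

Logistic growth is fastest at N = K/2 = 2320.5.
A = (K − N₀)/N₀ = 25.52. Set K/(1 + A·e^(−rt)) = K/2 → A·e^(−rt) = 1.
e^(−0.292t) = 1/25.52 = 0.039185, so t = ln(25.52)/0.292 = 3.2395/0.292 = 11.094.

11.1 years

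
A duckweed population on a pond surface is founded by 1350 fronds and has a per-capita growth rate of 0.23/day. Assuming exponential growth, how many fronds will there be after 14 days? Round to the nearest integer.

N(t) = N₀·e^(rt) = 1350 × e^(0.23×14) = 1350 × e^3.22.
e^3.22 ≈ 25.028, so N ≈ 1350 × 25.028 = 33788.

33788 fronds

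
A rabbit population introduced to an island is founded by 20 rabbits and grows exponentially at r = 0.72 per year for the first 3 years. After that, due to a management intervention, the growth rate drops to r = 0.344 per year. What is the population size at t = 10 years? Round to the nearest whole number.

1927 rabbits

Phase 1: N(3) = 20·e^(0.72×3) = 20·e^2.16 = 173.423.
Phase 2 runs for 10 − 3 = 7 years at r = 0.344.
N(10) = 173.423·e^(0.344×7) = 173.423·e^2.408 = 1927.02.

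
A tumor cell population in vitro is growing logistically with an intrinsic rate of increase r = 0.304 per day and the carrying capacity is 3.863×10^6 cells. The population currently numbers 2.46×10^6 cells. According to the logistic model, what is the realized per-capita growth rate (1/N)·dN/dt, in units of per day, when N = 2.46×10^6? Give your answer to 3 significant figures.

0.110 per day

(1/N)·dN/dt = r(1 − N/K) = 0.304 × (1 − 2.46×10^6/3.863×10^6).
= 0.304 × 0.36319 = 0.11041.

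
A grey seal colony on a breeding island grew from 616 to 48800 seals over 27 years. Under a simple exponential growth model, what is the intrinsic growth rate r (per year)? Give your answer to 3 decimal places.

0.162 per year

From N(t) = N₀·e^(rt): e^(r·27) = 48800/616 = 79.221.
r·27 = ln(79.221) = 4.3722, so r = 4.3722/27 = 0.16193.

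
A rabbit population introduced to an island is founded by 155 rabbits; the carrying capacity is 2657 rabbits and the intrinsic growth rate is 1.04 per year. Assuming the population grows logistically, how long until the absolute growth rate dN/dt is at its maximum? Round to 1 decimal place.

2.7 years

Logistic growth is fastest at N = K/2 = 1328.5.
A = (K − N₀)/N₀ = 16.142. Set K/(1 + A·e^(−rt)) = K/2 → A·e^(−rt) = 1.
e^(−1.04t) = 1/16.142 = 0.0619504, so t = ln(16.142)/1.04 = 2.7814/1.04 = 2.6744.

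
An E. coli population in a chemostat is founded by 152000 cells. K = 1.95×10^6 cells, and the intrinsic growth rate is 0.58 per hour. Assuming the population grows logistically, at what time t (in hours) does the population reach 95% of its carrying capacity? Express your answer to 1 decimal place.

9.3 hours

A = (K − N₀)/N₀ = (1.95×10^6 − 152000)/152000 = 11.829.
Solve 1.95×10^6/(1 + 11.829·e^(−0.58t)) = 1.8525×10^6: 1 + 11.829·e^(−0.58t) = 1.0526, so e^(−0.58t) = 0.00444939.
−0.58·t = ln(0.00444939) = -5.415, so t = 5.415/0.58 = 9.3362.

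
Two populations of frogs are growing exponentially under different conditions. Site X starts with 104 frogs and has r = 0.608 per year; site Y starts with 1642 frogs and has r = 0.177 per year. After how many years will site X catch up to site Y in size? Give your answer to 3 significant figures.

Set 104·e^(0.608t) = 1642·e^(0.177t).
e^((0.608 − 0.177)t) = 1642/104 → e^(0.431·t) = 15.788.
0.431·t = ln(15.788) = 2.7593, so t = 2.7593/0.431 = 6.402.

6.40 years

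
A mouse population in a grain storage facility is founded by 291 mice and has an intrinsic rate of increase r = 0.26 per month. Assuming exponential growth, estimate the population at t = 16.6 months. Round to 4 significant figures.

N(t) = N₀·e^(rt) = 291 × e^(0.26×16.6) = 291 × e^4.316.
e^4.316 ≈ 74.888, so N ≈ 291 × 74.888 = 21792.5.

21790 mice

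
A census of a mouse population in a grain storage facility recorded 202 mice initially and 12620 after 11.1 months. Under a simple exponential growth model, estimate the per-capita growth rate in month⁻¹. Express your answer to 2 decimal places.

From N(t) = N₀·e^(rt): e^(r·11.1) = 12620/202 = 62.475.
r·11.1 = ln(62.475) = 4.1348, so r = 4.1348/11.1 = 0.3725.

0.37 per month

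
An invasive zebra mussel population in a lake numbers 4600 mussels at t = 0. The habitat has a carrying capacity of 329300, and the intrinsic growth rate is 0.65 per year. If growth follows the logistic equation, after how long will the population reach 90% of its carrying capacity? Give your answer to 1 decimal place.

9.9 years

A = (K − N₀)/N₀ = (329300 − 4600)/4600 = 70.587.
Solve 329300/(1 + 70.587·e^(−0.65t)) = 296370: 1 + 70.587·e^(−0.65t) = 1.1111, so e^(−0.65t) = 0.0015741.
−0.65·t = ln(0.0015741) = -6.4541, so t = 6.4541/0.65 = 9.9293.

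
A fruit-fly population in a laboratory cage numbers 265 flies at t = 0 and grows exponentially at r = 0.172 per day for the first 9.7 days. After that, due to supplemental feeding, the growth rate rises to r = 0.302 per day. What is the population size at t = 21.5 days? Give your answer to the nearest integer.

49599 flies

Phase 1: N(9.7) = 265·e^(0.172×9.7) = 265·e^1.668 = 1405.47.
Phase 2 runs for 21.5 − 9.7 = 11.8 days at r = 0.302.
N(21.5) = 1405.47·e^(0.302×11.8) = 1405.47·e^3.564 = 49599.2.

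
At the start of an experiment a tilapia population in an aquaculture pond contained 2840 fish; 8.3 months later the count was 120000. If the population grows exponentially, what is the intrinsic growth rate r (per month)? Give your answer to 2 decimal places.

From N(t) = N₀·e^(rt): e^(r·8.3) = 120000/2840 = 42.254.
r·8.3 = ln(42.254) = 3.7437, so r = 3.7437/8.3 = 0.45105.

0.45 per month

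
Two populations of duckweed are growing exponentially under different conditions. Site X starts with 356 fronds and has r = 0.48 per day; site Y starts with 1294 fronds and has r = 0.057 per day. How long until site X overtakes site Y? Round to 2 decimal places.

3.05 days

Set 356·e^(0.48t) = 1294·e^(0.057t).
e^((0.48 − 0.057)t) = 1294/356 → e^(0.423·t) = 3.6348.
0.423·t = ln(3.6348) = 1.2906, so t = 1.2906/0.423 = 3.051.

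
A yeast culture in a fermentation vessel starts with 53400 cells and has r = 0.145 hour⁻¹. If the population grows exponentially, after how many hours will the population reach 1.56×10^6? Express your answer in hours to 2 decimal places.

23.27 hours

Set N₀·e^(rt) = 1.56×10^6: e^(0.145·t) = 1.56×10^6/53400 = 29.213.
0.145·t = ln(29.213) = 3.3746, so t = 3.3746/0.145 = 23.273.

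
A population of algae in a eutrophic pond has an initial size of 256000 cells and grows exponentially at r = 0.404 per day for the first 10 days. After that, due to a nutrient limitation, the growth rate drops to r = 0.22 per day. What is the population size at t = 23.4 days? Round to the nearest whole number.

277389364 cells

Phase 1: N(10) = 256000·e^(0.404×10) = 256000·e^4.04 = 1.454754×10^7.
Phase 2 runs for 23.4 − 10 = 13.4 days at r = 0.22.
N(23.4) = 1.454754×10^7·e^(0.22×13.4) = 1.454754×10^7·e^2.948 = 2.773894×10^8.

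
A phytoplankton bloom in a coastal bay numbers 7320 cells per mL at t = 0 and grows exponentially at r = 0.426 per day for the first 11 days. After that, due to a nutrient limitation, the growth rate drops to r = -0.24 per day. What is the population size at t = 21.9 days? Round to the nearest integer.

58010 cells per mL

Phase 1: N(11) = 7320·e^(0.426×11) = 7320·e^4.686 = 793624.
Phase 2 runs for 21.9 − 11 = 10.9 days at r = -0.24.
N(21.9) = 793624·e^(-0.24×10.9) = 793624·e^-2.616 = 58009.7.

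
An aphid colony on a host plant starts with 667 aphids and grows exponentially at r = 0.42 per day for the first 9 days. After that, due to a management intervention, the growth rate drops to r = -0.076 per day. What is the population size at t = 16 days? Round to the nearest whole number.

Phase 1: N(9) = 667·e^(0.42×9) = 667·e^3.78 = 29225.3.
Phase 2 runs for 16 − 9 = 7 days at r = -0.076.
N(16) = 29225.3·e^(-0.076×7) = 29225.3·e^-0.532 = 17167.8.

17168 aphids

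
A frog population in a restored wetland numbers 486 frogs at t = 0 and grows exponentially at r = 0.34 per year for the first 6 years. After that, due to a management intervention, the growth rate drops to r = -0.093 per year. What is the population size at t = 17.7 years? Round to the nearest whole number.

Phase 1: N(6) = 486·e^(0.34×6) = 486·e^2.04 = 3737.64.
Phase 2 runs for 17.7 − 6 = 11.7 years at r = -0.093.
N(17.7) = 3737.64·e^(-0.093×11.7) = 3737.64·e^-1.088 = 1259.04.

1259 frogs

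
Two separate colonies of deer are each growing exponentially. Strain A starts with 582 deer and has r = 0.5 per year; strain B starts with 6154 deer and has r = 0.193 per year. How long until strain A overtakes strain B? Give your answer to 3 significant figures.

Set 582·e^(0.5t) = 6154·e^(0.193t).
e^((0.5 − 0.193)t) = 6154/582 → e^(0.307·t) = 10.574.
0.307·t = ln(10.574) = 2.3584, so t = 2.3584/0.307 = 7.682.

7.68 years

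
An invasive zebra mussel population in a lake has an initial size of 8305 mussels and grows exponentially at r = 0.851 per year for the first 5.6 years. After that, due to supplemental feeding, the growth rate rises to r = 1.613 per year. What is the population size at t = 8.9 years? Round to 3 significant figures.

Phase 1: N(5.6) = 8305·e^(0.851×5.6) = 8305·e^4.766 = 975020.
Phase 2 runs for 8.9 − 5.6 = 3.3 years at r = 1.613.
N(8.9) = 975020·e^(1.613×3.3) = 975020·e^5.323 = 1.998571×10^8.

200000000 mussels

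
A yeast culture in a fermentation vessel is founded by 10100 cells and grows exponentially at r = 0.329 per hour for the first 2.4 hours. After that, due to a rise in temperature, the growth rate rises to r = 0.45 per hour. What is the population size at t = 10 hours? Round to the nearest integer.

680029 cells

Phase 1: N(2.4) = 10100·e^(0.329×2.4) = 10100·e^0.7896 = 22245.4.
Phase 2 runs for 10 − 2.4 = 7.6 hours at r = 0.45.
N(10) = 22245.4·e^(0.45×7.6) = 22245.4·e^3.42 = 680029.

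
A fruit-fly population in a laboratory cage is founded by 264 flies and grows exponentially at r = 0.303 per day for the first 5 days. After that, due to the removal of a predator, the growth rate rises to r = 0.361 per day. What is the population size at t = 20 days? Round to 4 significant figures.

Phase 1: N(5) = 264·e^(0.303×5) = 264·e^1.515 = 1201.05.
Phase 2 runs for 20 − 5 = 15 days at r = 0.361.
N(20) = 1201.05·e^(0.361×15) = 1201.05·e^5.415 = 269938.

269900 flies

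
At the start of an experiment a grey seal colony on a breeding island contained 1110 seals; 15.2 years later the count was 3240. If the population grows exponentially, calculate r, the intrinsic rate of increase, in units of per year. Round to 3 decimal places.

0.070 per year

From N(t) = N₀·e^(rt): e^(r·15.2) = 3240/1110 = 2.9189.
r·15.2 = ln(2.9189) = 1.0712, so r = 1.0712/15.2 = 0.070475.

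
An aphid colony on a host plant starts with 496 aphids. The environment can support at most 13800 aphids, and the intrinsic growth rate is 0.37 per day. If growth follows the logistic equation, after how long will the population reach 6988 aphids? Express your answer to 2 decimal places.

A = (K − N₀)/N₀ = (13800 − 496)/496 = 26.823.
Solve 13800/(1 + 26.823·e^(−0.37t)) = 6988: 1 + 26.823·e^(−0.37t) = 1.9748, so e^(−0.37t) = 0.036343.
−0.37·t = ln(0.036343) = -3.3148, so t = 3.3148/0.37 = 8.9588.

8.96 days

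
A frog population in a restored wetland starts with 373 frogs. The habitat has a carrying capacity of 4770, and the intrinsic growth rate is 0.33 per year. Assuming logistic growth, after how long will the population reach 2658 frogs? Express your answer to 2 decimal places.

A = (K − N₀)/N₀ = (4770 − 373)/373 = 11.788.
Solve 4770/(1 + 11.788·e^(−0.33t)) = 2658: 1 + 11.788·e^(−0.33t) = 1.7946, so e^(−0.33t) = 0.0674049.
−0.33·t = ln(0.0674049) = -2.697, so t = 2.697/0.33 = 8.1728.

8.17 years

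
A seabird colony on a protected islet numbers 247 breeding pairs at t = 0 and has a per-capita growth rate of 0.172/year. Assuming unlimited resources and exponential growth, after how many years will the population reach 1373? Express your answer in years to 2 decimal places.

9.97 years

Set N₀·e^(rt) = 1373: e^(0.172·t) = 1373/247 = 5.5587.
0.172·t = ln(5.5587) = 1.7154, so t = 1.7154/0.172 = 9.9731.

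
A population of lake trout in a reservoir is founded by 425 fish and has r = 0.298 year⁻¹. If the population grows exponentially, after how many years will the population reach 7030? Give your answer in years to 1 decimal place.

9.4 years

Set N₀·e^(rt) = 7030: e^(0.298·t) = 7030/425 = 16.541.
0.298·t = ln(16.541) = 2.8059, so t = 2.8059/0.298 = 9.4156.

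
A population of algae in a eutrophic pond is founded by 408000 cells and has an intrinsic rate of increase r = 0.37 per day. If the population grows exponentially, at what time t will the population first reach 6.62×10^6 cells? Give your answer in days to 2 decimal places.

Set N₀·e^(rt) = 6.62×10^6: e^(0.37·t) = 6.62×10^6/408000 = 16.225.
0.37·t = ln(16.225) = 2.7866, so t = 2.7866/0.37 = 7.5313.

7.53 days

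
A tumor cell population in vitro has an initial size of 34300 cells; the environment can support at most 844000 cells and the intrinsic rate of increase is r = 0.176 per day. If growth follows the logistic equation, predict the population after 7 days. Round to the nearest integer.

A = (K − N₀)/N₀ = (844000 − 34300)/34300 = 23.606.
N(t) = K/(1 + A·e^(−rt)) = 844000/(1 + 23.606×e^(−0.176×7)).
e^(−1.232) = 0.29171; denominator = 1 + 23.606×0.29171 = 7.8862.
N = 844000/7.8862 = 107022.

107022 cells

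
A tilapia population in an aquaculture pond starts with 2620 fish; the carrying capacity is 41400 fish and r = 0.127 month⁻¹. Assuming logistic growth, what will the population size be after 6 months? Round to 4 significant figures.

A = (K − N₀)/N₀ = (41400 − 2620)/2620 = 14.802.
N(t) = K/(1 + A·e^(−rt)) = 41400/(1 + 14.802×e^(−0.127×6)).
e^(−0.762) = 0.46673; denominator = 1 + 14.802×0.46673 = 7.9083.
N = 41400/7.9083 = 5234.98.

5235 fish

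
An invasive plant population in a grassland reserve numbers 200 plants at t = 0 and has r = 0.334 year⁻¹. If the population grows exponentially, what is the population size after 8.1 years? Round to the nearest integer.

2992 plants

N(t) = N₀·e^(rt) = 200 × e^(0.334×8.1) = 200 × e^2.705.
e^2.705 ≈ 14.96, so N ≈ 200 × 14.96 = 2992.06.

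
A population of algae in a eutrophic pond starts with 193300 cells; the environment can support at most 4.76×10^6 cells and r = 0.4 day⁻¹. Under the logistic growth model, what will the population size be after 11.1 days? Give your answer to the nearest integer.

A = (K − N₀)/N₀ = (4.76×10^6 − 193300)/193300 = 23.625.
N(t) = K/(1 + A·e^(−rt)) = 4.76×10^6/(1 + 23.625×e^(−0.4×11.1)).
e^(−4.44) = 0.011796; denominator = 1 + 23.625×0.011796 = 1.2787.
N = 4.76×10^6/1.2787 = 3.722594×10^6.

3722594 cells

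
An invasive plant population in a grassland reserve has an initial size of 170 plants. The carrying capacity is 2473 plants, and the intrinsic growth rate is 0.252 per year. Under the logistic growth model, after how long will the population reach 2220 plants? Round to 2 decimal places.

A = (K − N₀)/N₀ = (2473 − 170)/170 = 13.547.
Solve 2473/(1 + 13.547·e^(−0.252t)) = 2220: 1 + 13.547·e^(−0.252t) = 1.114, so e^(−0.252t) = 0.00841245.
−0.252·t = ln(0.00841245) = -4.778, so t = 4.778/0.252 = 18.96.

18.96 years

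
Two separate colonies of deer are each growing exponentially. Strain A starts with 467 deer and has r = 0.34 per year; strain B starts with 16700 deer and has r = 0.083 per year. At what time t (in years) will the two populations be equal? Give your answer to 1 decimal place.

13.9 years

Set 467·e^(0.34t) = 16700·e^(0.083t).
e^((0.34 − 0.083)t) = 16700/467 → e^(0.257·t) = 35.76.
0.257·t = ln(35.76) = 3.5768, so t = 3.5768/0.257 = 13.918.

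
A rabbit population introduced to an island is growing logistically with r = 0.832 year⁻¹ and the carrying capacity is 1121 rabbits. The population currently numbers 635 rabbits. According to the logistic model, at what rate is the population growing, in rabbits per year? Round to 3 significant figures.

229 rabbits per year

dN/dt = rN(1 − N/K) = 0.832 × 635 × (1 − 635/1121).
1 − 635/1121 = 0.43354; dN/dt = 0.832 × 635 × 0.43354 = 229.05.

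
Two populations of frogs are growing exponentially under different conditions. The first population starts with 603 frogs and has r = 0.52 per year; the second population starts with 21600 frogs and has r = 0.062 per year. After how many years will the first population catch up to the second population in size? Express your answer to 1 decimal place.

7.8 years

Set 603·e^(0.52t) = 21600·e^(0.062t).
e^((0.52 − 0.062)t) = 21600/603 → e^(0.458·t) = 35.821.
0.458·t = ln(35.821) = 3.5785, so t = 3.5785/0.458 = 7.8134.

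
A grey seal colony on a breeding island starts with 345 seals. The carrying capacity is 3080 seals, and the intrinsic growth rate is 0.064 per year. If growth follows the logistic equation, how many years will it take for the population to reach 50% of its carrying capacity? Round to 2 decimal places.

A = (K − N₀)/N₀ = (3080 − 345)/345 = 7.9275.
Solve 3080/(1 + 7.9275·e^(−0.064t)) = 1540: 1 + 7.9275·e^(−0.064t) = 2, so e^(−0.064t) = 0.126143.
−0.064·t = ln(0.126143) = -2.0703, so t = 2.0703/0.064 = 32.349.

32.35 years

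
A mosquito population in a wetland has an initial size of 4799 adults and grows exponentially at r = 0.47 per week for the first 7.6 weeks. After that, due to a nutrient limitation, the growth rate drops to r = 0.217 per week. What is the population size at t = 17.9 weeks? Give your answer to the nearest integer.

Phase 1: N(7.6) = 4799·e^(0.47×7.6) = 4799·e^3.572 = 170785.
Phase 2 runs for 17.9 − 7.6 = 10.3 weeks at r = 0.217.
N(17.9) = 170785·e^(0.217×10.3) = 170785·e^2.235 = 1.596402×10^6.

1596402 adults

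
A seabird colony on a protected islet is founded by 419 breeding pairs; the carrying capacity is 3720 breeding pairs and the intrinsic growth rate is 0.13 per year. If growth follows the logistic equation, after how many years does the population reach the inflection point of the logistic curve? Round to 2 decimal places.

15.88 years

Logistic growth is fastest at N = K/2 = 1860.
A = (K − N₀)/N₀ = 7.8783. Set K/(1 + A·e^(−rt)) = K/2 → A·e^(−rt) = 1.
e^(−0.13t) = 1/7.8783 = 0.126931, so t = ln(7.8783)/0.13 = 2.0641/0.13 = 15.878.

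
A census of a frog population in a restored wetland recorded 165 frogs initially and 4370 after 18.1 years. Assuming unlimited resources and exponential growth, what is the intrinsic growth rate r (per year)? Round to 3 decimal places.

From N(t) = N₀·e^(rt): e^(r·18.1) = 4370/165 = 26.485.
r·18.1 = ln(26.485) = 3.2766, so r = 3.2766/18.1 = 0.18103.

0.181 per year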